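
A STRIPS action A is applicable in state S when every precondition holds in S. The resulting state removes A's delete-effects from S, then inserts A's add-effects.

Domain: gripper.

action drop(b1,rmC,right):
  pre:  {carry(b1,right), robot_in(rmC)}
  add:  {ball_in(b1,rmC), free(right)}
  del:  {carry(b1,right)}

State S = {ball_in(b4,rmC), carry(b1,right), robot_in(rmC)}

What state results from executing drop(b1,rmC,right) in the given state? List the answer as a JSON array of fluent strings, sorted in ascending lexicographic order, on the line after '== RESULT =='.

Compute (S \ del) ∪ add:
  pre ⊆ S: {carry(b1,right), robot_in(rmC)} ⊆ S  — applicable
  S \ del = {ball_in(b4,rmC), robot_in(rmC)}
  ∪ add   = {ball_in(b1,rmC), ball_in(b4,rmC), free(right), robot_in(rmC)}

== RESULT ==
["ball_in(b1,rmC)", "ball_in(b4,rmC)", "free(right)", "robot_in(rmC)"]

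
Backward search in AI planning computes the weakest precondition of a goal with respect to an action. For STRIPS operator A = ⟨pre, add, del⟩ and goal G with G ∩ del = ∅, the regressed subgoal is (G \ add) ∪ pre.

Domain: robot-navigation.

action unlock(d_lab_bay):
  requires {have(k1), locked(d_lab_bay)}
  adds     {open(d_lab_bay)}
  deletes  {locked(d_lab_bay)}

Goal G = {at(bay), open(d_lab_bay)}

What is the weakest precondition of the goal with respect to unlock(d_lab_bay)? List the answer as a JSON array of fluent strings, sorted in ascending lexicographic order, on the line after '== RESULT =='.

Regress:
  G ∩ del = {}  (empty — regression defined)
  G \ add = {at(bay), open(d_lab_bay)} \ {open(d_lab_bay)} = {at(bay)}
  ∪ pre   = {at(bay)} ∪ {have(k1), locked(d_lab_bay)}
          = {at(bay), have(k1), locked(d_lab_bay)}

== RESULT ==
["at(bay)", "have(k1)", "locked(d_lab_bay)"]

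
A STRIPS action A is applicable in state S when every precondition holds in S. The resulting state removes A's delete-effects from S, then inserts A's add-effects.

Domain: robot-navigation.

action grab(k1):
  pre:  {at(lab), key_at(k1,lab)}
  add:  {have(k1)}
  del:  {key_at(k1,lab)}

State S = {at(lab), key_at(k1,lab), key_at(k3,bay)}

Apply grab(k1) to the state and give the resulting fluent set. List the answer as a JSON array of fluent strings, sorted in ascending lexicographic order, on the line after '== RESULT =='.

Compute (S \ del) ∪ add:
  pre ⊆ S: {at(lab), key_at(k1,lab)} ⊆ S  — applicable
  S \ del = {at(lab), key_at(k3,bay)}
  ∪ add   = {at(lab), have(k1), key_at(k3,bay)}

== RESULT ==
["at(lab)", "have(k1)", "key_at(k3,bay)"]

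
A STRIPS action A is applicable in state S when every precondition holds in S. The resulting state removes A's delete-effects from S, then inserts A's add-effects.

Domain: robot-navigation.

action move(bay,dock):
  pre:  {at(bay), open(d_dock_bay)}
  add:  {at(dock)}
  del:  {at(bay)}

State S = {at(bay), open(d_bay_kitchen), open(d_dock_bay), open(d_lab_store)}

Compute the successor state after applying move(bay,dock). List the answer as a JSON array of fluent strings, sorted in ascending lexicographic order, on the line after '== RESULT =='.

Progress:
  pre ⊆ S: {at(bay), open(d_dock_bay)} ⊆ S  — applicable
  S \ del = {open(d_bay_kitchen), open(d_dock_bay), open(d_lab_store)}
  ∪ add   = {at(dock), open(d_bay_kitchen), open(d_dock_bay), open(d_lab_store)}

== RESULT ==
["at(dock)", "open(d_bay_kitchen)", "open(d_dock_bay)", "open(d_lab_store)"]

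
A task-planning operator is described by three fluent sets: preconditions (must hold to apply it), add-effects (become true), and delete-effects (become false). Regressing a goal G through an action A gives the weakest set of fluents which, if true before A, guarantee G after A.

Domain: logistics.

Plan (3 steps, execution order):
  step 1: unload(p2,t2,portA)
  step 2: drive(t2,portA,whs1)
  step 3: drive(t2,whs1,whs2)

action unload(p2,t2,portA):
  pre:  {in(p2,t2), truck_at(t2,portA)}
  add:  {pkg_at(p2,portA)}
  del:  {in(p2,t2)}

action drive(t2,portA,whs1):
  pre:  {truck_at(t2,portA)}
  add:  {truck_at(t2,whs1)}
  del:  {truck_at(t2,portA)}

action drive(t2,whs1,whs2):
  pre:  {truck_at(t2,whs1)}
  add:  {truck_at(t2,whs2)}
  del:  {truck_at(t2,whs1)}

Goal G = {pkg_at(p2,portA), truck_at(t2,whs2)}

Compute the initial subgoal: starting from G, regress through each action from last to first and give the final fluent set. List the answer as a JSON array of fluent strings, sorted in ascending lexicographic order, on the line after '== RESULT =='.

Regress step by step:
  through step 3 (drive(t2,whs1,whs2)): drop {truck_at(t2,whs2)}, keep {pkg_at(p2,portA)}, require {truck_at(t2,whs1)}
    → {pkg_at(p2,portA), truck_at(t2,whs1)}
  through step 2 (drive(t2,portA,whs1)): drop {truck_at(t2,whs1)}, keep {pkg_at(p2,portA)}, require {truck_at(t2,portA)}
    → {pkg_at(p2,portA), truck_at(t2,portA)}
  through step 1 (unload(p2,t2,portA)): drop {pkg_at(p2,portA)}, keep {truck_at(t2,portA)}, require {in(p2,t2), truck_at(t2,portA)}
    → {in(p2,t2), truck_at(t2,portA)}

== RESULT ==
["in(p2,t2)", "truck_at(t2,portA)"]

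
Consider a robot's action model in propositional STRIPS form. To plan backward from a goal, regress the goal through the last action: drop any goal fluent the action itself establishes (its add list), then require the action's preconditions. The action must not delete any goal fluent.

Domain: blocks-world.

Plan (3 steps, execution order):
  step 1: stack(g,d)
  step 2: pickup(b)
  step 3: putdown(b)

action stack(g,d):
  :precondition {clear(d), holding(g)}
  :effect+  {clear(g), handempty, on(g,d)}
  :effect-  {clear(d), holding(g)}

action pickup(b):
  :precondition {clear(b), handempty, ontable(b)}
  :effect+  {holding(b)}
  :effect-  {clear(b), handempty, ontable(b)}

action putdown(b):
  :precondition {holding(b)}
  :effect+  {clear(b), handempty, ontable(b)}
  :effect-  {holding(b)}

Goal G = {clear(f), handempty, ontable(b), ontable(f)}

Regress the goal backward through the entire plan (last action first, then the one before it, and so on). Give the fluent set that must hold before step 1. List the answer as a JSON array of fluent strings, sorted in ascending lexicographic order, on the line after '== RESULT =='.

Regress step by step:
  through step 3 (putdown(b)): drop {handempty, ontable(b)}, keep {clear(f), ontable(f)}, require {holding(b)}
    → {clear(f), holding(b), ontable(f)}
  through step 2 (pickup(b)): drop {holding(b)}, keep {clear(f), ontable(f)}, require {clear(b), handempty, ontable(b)}
    → {clear(b), clear(f), handempty, ontable(b), ontable(f)}
  through step 1 (stack(g,d)): drop {handempty}, keep {clear(b), clear(f), ontable(b), ontable(f)}, require {clear(d), holding(g)}
    → {clear(b), clear(d), clear(f), holding(g), ontable(b), ontable(f)}

== RESULT ==
["clear(b)", "clear(d)", "clear(f)", "holding(g)", "ontable(b)", "ontable(f)"]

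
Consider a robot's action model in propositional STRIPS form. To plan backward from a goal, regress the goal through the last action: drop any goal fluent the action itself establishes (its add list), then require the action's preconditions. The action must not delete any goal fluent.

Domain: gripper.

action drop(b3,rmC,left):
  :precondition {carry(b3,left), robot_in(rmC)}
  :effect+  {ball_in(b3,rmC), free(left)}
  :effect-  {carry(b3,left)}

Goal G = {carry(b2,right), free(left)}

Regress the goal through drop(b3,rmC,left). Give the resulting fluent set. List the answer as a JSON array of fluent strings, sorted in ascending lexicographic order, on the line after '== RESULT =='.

Compute (G \ add) ∪ pre:
  G ∩ del = {}  (empty — regression defined)
  G \ add = {carry(b2,right), free(left)} \ {ball_in(b3,rmC), free(left)} = {carry(b2,right)}
  ∪ pre   = {carry(b2,right)} ∪ {carry(b3,left), robot_in(rmC)}
          = {carry(b2,right), carry(b3,left), robot_in(rmC)}

== RESULT ==
["carry(b2,right)", "carry(b3,left)", "robot_in(rmC)"]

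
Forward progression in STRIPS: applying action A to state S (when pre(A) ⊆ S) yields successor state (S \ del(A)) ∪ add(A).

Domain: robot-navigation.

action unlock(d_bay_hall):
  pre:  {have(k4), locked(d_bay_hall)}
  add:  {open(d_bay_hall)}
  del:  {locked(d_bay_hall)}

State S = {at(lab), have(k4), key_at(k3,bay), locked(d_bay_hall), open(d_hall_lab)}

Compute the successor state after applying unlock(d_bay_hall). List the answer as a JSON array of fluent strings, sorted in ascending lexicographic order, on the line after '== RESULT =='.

Compute (S \ del) ∪ add:
  pre ⊆ S: {have(k4), locked(d_bay_hall)} ⊆ S  — applicable
  S \ del = {at(lab), have(k4), key_at(k3,bay), open(d_hall_lab)}
  ∪ add   = {at(lab), have(k4), key_at(k3,bay), open(d_bay_hall), open(d_hall_lab)}

== RESULT ==
["at(lab)", "have(k4)", "key_at(k3,bay)", "open(d_bay_hall)", "open(d_hall_lab)"]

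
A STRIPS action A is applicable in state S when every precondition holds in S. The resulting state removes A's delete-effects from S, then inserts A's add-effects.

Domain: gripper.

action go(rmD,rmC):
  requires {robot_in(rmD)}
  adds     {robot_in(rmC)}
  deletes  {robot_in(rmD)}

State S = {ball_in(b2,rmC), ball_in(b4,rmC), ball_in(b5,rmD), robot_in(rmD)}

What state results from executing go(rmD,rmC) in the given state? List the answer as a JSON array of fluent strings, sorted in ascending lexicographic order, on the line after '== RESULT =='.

Compute (S \ del) ∪ add:
  pre ⊆ S: {robot_in(rmD)} ⊆ S  — applicable
  S \ del = {ball_in(b2,rmC), ball_in(b4,rmC), ball_in(b5,rmD)}
  ∪ add   = {ball_in(b2,rmC), ball_in(b4,rmC), ball_in(b5,rmD), robot_in(rmC)}

== RESULT ==
["ball_in(b2,rmC)", "ball_in(b4,rmC)", "ball_in(b5,rmD)", "robot_in(rmC)"]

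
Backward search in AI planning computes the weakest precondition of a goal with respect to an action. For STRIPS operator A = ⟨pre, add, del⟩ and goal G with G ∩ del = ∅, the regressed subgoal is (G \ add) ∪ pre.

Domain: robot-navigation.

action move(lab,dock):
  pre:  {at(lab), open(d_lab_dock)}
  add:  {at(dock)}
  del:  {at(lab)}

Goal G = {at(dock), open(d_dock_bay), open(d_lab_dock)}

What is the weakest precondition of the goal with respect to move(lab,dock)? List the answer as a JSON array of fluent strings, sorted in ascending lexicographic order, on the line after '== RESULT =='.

Regress:
  G ∩ del = {}  (empty — regression defined)
  G \ add = {at(dock), open(d_dock_bay), open(d_lab_dock)} \ {at(dock)} = {open(d_dock_bay), open(d_lab_dock)}
  ∪ pre   = {open(d_dock_bay), open(d_lab_dock)} ∪ {at(lab), open(d_lab_dock)}
          = {at(lab), open(d_dock_bay), open(d_lab_dock)}

== RESULT ==
["at(lab)", "open(d_dock_bay)", "open(d_lab_dock)"]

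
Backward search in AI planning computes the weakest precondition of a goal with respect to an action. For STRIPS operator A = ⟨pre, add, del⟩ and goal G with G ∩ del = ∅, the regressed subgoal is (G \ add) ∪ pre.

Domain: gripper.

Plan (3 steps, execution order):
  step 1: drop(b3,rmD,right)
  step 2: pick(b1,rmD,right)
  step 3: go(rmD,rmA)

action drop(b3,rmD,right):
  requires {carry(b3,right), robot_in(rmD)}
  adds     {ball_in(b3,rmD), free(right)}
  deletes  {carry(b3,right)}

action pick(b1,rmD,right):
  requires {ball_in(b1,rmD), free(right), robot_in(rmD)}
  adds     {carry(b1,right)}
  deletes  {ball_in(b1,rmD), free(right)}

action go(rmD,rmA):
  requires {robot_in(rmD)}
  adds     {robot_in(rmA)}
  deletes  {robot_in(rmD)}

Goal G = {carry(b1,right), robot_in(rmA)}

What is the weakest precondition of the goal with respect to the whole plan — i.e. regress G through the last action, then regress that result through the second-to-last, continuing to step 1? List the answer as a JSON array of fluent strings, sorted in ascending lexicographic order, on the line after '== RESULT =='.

Work backward from the goal:
  through step 3 (go(rmD,rmA)): drop {robot_in(rmA)}, keep {carry(b1,right)}, require {robot_in(rmD)}
    → {carry(b1,right), robot_in(rmD)}
  through step 2 (pick(b1,rmD,right)): drop {carry(b1,right)}, keep {robot_in(rmD)}, require {ball_in(b1,rmD), free(right), robot_in(rmD)}
    → {ball_in(b1,rmD), free(right), robot_in(rmD)}
  through step 1 (drop(b3,rmD,right)): drop {free(right)}, keep {ball_in(b1,rmD), robot_in(rmD)}, require {carry(b3,right), robot_in(rmD)}
    → {ball_in(b1,rmD), carry(b3,right), robot_in(rmD)}

== RESULT ==
["ball_in(b1,rmD)", "carry(b3,right)", "robot_in(rmD)"]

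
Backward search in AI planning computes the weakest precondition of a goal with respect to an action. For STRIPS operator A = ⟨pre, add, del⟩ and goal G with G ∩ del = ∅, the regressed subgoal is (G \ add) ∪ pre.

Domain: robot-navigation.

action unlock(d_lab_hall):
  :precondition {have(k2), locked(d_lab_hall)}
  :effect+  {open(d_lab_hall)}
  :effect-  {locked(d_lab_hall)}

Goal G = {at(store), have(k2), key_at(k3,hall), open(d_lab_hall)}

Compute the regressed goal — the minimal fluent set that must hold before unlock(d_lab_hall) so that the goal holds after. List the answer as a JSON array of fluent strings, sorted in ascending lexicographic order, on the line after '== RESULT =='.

Regress:
  G ∩ del = {}  (empty — regression defined)
  G \ add = {at(store), have(k2), key_at(k3,hall), open(d_lab_hall)} \ {open(d_lab_hall)} = {at(store), have(k2), key_at(k3,hall)}
  ∪ pre   = {at(store), have(k2), key_at(k3,hall)} ∪ {have(k2), locked(d_lab_hall)}
          = {at(store), have(k2), key_at(k3,hall), locked(d_lab_hall)}

== RESULT ==
["at(store)", "have(k2)", "key_at(k3,hall)", "locked(d_lab_hall)"]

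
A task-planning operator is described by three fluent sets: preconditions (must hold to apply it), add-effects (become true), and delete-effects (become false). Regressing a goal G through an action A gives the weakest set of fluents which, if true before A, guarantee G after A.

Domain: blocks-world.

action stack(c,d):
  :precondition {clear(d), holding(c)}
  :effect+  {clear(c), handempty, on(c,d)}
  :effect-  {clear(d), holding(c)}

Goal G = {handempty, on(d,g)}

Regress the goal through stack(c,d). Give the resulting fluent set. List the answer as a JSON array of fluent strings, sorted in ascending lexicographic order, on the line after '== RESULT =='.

Compute (G \ add) ∪ pre:
  G ∩ del = {}  (empty — regression defined)
  G \ add = {handempty, on(d,g)} \ {clear(c), handempty, on(c,d)} = {on(d,g)}
  ∪ pre   = {on(d,g)} ∪ {clear(d), holding(c)}
          = {clear(d), holding(c), on(d,g)}

== RESULT ==
["clear(d)", "holding(c)", "on(d,g)"]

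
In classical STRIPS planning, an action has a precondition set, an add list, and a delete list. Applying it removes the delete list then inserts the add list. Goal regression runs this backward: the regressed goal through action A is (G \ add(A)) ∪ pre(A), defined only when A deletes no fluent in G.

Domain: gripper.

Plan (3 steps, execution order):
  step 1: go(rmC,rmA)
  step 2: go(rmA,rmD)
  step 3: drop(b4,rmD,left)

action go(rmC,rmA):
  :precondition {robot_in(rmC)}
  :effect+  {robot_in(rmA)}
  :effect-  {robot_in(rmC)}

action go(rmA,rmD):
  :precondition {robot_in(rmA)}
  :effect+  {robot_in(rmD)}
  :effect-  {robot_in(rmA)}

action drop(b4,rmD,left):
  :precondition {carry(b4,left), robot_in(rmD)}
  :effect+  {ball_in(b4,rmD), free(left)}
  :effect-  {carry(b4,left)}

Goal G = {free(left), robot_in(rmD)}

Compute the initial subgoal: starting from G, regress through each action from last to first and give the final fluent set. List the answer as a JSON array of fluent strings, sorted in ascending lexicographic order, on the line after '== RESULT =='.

Work backward from the goal:
  through step 3 (drop(b4,rmD,left)): drop {free(left)}, keep {robot_in(rmD)}, require {carry(b4,left), robot_in(rmD)}
    → {carry(b4,left), robot_in(rmD)}
  through step 2 (go(rmA,rmD)): drop {robot_in(rmD)}, keep {carry(b4,left)}, require {robot_in(rmA)}
    → {carry(b4,left), robot_in(rmA)}
  through step 1 (go(rmC,rmA)): drop {robot_in(rmA)}, keep {carry(b4,left)}, require {robot_in(rmC)}
    → {carry(b4,left), robot_in(rmC)}

== RESULT ==
["carry(b4,left)", "robot_in(rmC)"]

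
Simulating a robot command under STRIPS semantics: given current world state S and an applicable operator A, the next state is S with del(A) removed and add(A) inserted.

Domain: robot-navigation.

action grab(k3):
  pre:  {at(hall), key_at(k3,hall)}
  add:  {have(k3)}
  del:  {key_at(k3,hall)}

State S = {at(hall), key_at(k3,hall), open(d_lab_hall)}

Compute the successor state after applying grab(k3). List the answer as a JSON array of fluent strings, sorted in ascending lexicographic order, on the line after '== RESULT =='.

Compute (S \ del) ∪ add:
  pre ⊆ S: {at(hall), key_at(k3,hall)} ⊆ S  — applicable
  S \ del = {at(hall), open(d_lab_hall)}
  ∪ add   = {at(hall), have(k3), open(d_lab_hall)}

== RESULT ==
["at(hall)", "have(k3)", "open(d_lab_hall)"]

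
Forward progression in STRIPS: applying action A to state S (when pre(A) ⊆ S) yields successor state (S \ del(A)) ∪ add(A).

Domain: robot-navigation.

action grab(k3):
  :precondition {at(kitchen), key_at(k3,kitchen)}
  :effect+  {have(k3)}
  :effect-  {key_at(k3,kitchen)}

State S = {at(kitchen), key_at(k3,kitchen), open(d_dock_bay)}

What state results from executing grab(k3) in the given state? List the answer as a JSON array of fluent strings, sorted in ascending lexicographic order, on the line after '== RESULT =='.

Progress:
  pre ⊆ S: {at(kitchen), key_at(k3,kitchen)} ⊆ S  — applicable
  S \ del = {at(kitchen), open(d_dock_bay)}
  ∪ add   = {at(kitchen), have(k3), open(d_dock_bay)}

== RESULT ==
["at(kitchen)", "have(k3)", "open(d_dock_bay)"]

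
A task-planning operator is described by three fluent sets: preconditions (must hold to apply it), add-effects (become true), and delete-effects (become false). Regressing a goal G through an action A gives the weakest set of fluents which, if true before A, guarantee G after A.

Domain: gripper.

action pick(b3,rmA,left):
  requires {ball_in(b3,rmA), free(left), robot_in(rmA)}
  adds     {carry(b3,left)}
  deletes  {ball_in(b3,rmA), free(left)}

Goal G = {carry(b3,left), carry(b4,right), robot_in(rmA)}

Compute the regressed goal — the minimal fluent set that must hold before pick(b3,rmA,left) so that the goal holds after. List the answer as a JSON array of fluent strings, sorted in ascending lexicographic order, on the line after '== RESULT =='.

Regress:
  G ∩ del = {}  (empty — regression defined)
  G \ add = {carry(b3,left), carry(b4,right), robot_in(rmA)} \ {carry(b3,left)} = {carry(b4,right), robot_in(rmA)}
  ∪ pre   = {carry(b4,right), robot_in(rmA)} ∪ {ball_in(b3,rmA), free(left), robot_in(rmA)}
          = {ball_in(b3,rmA), carry(b4,right), free(left), robot_in(rmA)}

== RESULT ==
["ball_in(b3,rmA)", "carry(b4,right)", "free(left)", "robot_in(rmA)"]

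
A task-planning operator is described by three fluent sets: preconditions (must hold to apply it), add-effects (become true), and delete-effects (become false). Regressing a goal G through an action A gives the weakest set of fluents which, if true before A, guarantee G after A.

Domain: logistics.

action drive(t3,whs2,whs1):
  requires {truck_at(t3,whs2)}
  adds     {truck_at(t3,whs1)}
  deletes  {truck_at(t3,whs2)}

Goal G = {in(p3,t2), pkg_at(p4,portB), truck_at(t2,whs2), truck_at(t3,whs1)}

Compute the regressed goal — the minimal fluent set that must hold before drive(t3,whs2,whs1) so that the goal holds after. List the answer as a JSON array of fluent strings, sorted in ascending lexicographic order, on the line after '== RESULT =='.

Regress:
  G ∩ del = {}  (empty — regression defined)
  G \ add = {in(p3,t2), pkg_at(p4,portB), truck_at(t2,whs2), truck_at(t3,whs1)} \ {truck_at(t3,whs1)} = {in(p3,t2), pkg_at(p4,portB), truck_at(t2,whs2)}
  ∪ pre   = {in(p3,t2), pkg_at(p4,portB), truck_at(t2,whs2)} ∪ {truck_at(t3,whs2)}
          = {in(p3,t2), pkg_at(p4,portB), truck_at(t2,whs2), truck_at(t3,whs2)}

== RESULT ==
["in(p3,t2)", "pkg_at(p4,portB)", "truck_at(t2,whs2)", "truck_at(t3,whs2)"]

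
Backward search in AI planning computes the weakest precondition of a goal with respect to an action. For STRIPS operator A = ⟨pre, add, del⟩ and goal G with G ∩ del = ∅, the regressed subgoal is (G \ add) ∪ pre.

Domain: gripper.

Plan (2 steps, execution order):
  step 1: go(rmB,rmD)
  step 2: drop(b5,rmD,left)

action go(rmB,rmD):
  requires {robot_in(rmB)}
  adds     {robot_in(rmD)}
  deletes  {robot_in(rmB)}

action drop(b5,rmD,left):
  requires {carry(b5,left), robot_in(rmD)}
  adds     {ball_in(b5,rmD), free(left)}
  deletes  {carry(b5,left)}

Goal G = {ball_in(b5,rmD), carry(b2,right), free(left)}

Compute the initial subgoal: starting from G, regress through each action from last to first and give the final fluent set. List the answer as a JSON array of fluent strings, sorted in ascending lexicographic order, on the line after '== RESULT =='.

Regress step by step:
  through step 2 (drop(b5,rmD,left)): drop {ball_in(b5,rmD), free(left)}, keep {carry(b2,right)}, require {carry(b5,left), robot_in(rmD)}
    → {carry(b2,right), carry(b5,left), robot_in(rmD)}
  through step 1 (go(rmB,rmD)): drop {robot_in(rmD)}, keep {carry(b2,right), carry(b5,left)}, require {robot_in(rmB)}
    → {carry(b2,right), carry(b5,left), robot_in(rmB)}

== RESULT ==
["carry(b2,right)", "carry(b5,left)", "robot_in(rmB)"]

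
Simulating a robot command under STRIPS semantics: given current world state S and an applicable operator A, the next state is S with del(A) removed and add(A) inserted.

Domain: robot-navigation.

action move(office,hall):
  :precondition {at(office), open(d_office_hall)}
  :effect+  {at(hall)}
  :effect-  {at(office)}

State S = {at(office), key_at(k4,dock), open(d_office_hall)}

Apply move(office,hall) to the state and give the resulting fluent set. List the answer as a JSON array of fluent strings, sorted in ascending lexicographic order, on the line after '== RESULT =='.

Compute (S \ del) ∪ add:
  pre ⊆ S: {at(office), open(d_office_hall)} ⊆ S  — applicable
  S \ del = {key_at(k4,dock), open(d_office_hall)}
  ∪ add   = {at(hall), key_at(k4,dock), open(d_office_hall)}

== RESULT ==
["at(hall)", "key_at(k4,dock)", "open(d_office_hall)"]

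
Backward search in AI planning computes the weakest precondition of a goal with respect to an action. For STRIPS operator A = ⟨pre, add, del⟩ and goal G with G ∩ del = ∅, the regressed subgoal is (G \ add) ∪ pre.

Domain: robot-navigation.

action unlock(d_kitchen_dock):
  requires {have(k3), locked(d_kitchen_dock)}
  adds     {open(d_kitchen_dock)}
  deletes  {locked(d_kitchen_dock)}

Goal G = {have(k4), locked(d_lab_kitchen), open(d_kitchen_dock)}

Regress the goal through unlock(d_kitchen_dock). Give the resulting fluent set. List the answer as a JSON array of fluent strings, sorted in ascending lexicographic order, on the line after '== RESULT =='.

Compute (G \ add) ∪ pre:
  G ∩ del = {}  (empty — regression defined)
  G \ add = {have(k4), locked(d_lab_kitchen), open(d_kitchen_dock)} \ {open(d_kitchen_dock)} = {have(k4), locked(d_lab_kitchen)}
  ∪ pre   = {have(k4), locked(d_lab_kitchen)} ∪ {have(k3), locked(d_kitchen_dock)}
          = {have(k3), have(k4), locked(d_kitchen_dock), locked(d_lab_kitchen)}

== RESULT ==
["have(k3)", "have(k4)", "locked(d_kitchen_dock)", "locked(d_lab_kitchen)"]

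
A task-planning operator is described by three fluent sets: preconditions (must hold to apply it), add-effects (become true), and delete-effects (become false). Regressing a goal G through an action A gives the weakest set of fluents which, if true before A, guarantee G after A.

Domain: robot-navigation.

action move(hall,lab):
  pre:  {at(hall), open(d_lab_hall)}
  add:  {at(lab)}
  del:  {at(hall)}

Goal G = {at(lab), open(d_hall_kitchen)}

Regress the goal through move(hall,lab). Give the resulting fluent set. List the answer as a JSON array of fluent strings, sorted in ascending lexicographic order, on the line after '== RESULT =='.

Regress:
  G ∩ del = {}  (empty — regression defined)
  G \ add = {at(lab), open(d_hall_kitchen)} \ {at(lab)} = {open(d_hall_kitchen)}
  ∪ pre   = {open(d_hall_kitchen)} ∪ {at(hall), open(d_lab_hall)}
          = {at(hall), open(d_hall_kitchen), open(d_lab_hall)}

== RESULT ==
["at(hall)", "open(d_hall_kitchen)", "open(d_lab_hall)"]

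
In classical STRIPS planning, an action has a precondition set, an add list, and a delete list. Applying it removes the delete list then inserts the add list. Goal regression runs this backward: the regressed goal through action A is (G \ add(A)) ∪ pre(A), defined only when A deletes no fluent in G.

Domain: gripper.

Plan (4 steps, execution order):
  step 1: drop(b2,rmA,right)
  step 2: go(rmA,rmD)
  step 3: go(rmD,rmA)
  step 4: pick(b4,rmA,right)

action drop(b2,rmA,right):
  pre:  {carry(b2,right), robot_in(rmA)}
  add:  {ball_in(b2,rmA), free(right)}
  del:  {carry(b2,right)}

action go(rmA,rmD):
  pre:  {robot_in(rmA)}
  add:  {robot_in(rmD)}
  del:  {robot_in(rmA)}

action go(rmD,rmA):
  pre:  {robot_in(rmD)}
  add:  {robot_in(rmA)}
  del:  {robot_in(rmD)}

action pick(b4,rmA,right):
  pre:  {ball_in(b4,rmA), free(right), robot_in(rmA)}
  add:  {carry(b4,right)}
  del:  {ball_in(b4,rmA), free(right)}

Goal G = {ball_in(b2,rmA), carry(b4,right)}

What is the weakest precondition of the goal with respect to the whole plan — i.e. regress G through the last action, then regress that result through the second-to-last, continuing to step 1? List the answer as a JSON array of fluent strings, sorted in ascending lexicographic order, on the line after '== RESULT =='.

Work backward from the goal:
  through step 4 (pick(b4,rmA,right)): drop {carry(b4,right)}, keep {ball_in(b2,rmA)}, require {ball_in(b4,rmA), free(right), robot_in(rmA)}
    → {ball_in(b2,rmA), ball_in(b4,rmA), free(right), robot_in(rmA)}
  through step 3 (go(rmD,rmA)): drop {robot_in(rmA)}, keep {ball_in(b2,rmA), ball_in(b4,rmA), free(right)}, require {robot_in(rmD)}
    → {ball_in(b2,rmA), ball_in(b4,rmA), free(right), robot_in(rmD)}
  through step 2 (go(rmA,rmD)): drop {robot_in(rmD)}, keep {ball_in(b2,rmA), ball_in(b4,rmA), free(right)}, require {robot_in(rmA)}
    → {ball_in(b2,rmA), ball_in(b4,rmA), free(right), robot_in(rmA)}
  through step 1 (drop(b2,rmA,right)): drop {ball_in(b2,rmA), free(right)}, keep {ball_in(b4,rmA), robot_in(rmA)}, require {carry(b2,right), robot_in(rmA)}
    → {ball_in(b4,rmA), carry(b2,right), robot_in(rmA)}

== RESULT ==
["ball_in(b4,rmA)", "carry(b2,right)", "robot_in(rmA)"]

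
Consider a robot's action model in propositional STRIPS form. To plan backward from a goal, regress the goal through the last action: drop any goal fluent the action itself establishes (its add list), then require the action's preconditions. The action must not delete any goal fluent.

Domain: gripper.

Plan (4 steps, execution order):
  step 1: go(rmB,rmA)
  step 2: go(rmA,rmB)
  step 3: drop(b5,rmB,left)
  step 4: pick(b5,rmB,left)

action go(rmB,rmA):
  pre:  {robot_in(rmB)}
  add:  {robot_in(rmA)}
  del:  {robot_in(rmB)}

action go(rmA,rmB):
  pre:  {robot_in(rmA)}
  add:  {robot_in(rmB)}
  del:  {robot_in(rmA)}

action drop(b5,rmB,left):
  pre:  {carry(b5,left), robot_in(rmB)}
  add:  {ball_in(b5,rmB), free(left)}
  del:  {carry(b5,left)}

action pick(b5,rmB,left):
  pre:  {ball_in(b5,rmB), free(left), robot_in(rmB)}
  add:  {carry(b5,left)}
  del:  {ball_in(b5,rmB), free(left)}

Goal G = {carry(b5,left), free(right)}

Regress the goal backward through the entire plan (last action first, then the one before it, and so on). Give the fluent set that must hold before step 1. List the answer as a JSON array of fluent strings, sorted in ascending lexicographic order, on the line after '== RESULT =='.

Work backward from the goal:
  through step 4 (pick(b5,rmB,left)): drop {carry(b5,left)}, keep {free(right)}, require {ball_in(b5,rmB), free(left), robot_in(rmB)}
    → {ball_in(b5,rmB), free(left), free(right), robot_in(rmB)}
  through step 3 (drop(b5,rmB,left)): drop {ball_in(b5,rmB), free(left)}, keep {free(right), robot_in(rmB)}, require {carry(b5,left), robot_in(rmB)}
    → {carry(b5,left), free(right), robot_in(rmB)}
  through step 2 (go(rmA,rmB)): drop {robot_in(rmB)}, keep {carry(b5,left), free(right)}, require {robot_in(rmA)}
    → {carry(b5,left), free(right), robot_in(rmA)}
  through step 1 (go(rmB,rmA)): drop {robot_in(rmA)}, keep {carry(b5,left), free(right)}, require {robot_in(rmB)}
    → {carry(b5,left), free(right), robot_in(rmB)}

== RESULT ==
["carry(b5,left)", "free(right)", "robot_in(rmB)"]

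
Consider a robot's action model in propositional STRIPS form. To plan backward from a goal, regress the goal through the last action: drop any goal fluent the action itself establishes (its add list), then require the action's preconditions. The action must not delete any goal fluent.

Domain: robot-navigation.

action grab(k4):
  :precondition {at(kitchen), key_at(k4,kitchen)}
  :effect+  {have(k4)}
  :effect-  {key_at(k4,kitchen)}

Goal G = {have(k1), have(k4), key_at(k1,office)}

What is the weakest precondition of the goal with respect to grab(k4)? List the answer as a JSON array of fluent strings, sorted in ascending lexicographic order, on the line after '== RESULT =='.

Regress:
  G ∩ del = {}  (empty — regression defined)
  G \ add = {have(k1), have(k4), key_at(k1,office)} \ {have(k4)} = {have(k1), key_at(k1,office)}
  ∪ pre   = {have(k1), key_at(k1,office)} ∪ {at(kitchen), key_at(k4,kitchen)}
          = {at(kitchen), have(k1), key_at(k1,office), key_at(k4,kitchen)}

== RESULT ==
["at(kitchen)", "have(k1)", "key_at(k1,office)", "key_at(k4,kitchen)"]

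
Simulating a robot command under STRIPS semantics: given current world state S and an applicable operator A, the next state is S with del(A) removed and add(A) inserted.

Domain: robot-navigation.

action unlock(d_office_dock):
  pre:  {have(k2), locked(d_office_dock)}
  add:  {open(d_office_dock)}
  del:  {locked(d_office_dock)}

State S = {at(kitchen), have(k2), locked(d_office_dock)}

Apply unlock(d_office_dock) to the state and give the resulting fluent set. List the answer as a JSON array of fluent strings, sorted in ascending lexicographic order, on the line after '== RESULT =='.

Progress:
  pre ⊆ S: {have(k2), locked(d_office_dock)} ⊆ S  — applicable
  S \ del = {at(kitchen), have(k2)}
  ∪ add   = {at(kitchen), have(k2), open(d_office_dock)}

== RESULT ==
["at(kitchen)", "have(k2)", "open(d_office_dock)"]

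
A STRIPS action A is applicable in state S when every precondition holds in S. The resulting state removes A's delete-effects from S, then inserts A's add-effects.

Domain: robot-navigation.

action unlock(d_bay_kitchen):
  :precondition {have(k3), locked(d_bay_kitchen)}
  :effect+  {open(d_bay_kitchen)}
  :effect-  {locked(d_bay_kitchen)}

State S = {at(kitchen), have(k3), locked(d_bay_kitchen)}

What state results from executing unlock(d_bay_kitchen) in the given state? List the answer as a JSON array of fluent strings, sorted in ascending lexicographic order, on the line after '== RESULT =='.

Progress:
  pre ⊆ S: {have(k3), locked(d_bay_kitchen)} ⊆ S  — applicable
  S \ del = {at(kitchen), have(k3)}
  ∪ add   = {at(kitchen), have(k3), open(d_bay_kitchen)}

== RESULT ==
["at(kitchen)", "have(k3)", "open(d_bay_kitchen)"]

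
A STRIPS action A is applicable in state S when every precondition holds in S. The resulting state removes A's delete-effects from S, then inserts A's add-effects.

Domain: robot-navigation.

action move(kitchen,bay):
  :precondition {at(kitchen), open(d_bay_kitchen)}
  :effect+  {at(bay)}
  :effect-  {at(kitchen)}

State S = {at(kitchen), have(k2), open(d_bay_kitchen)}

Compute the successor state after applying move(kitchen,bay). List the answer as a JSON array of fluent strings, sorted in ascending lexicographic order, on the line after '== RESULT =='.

Progress:
  pre ⊆ S: {at(kitchen), open(d_bay_kitchen)} ⊆ S  — applicable
  S \ del = {have(k2), open(d_bay_kitchen)}
  ∪ add   = {at(bay), have(k2), open(d_bay_kitchen)}

== RESULT ==
["at(bay)", "have(k2)", "open(d_bay_kitchen)"]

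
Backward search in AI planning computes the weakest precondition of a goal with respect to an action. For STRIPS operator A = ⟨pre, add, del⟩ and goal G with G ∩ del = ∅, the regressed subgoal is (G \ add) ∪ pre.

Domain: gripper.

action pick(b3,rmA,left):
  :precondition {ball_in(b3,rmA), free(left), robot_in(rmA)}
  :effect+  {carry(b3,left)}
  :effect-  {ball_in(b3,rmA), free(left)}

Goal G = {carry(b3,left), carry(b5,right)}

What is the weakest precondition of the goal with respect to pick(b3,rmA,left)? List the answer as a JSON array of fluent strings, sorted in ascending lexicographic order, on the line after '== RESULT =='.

Regress:
  G ∩ del = {}  (empty — regression defined)
  G \ add = {carry(b3,left), carry(b5,right)} \ {carry(b3,left)} = {carry(b5,right)}
  ∪ pre   = {carry(b5,right)} ∪ {ball_in(b3,rmA), free(left), robot_in(rmA)}
          = {ball_in(b3,rmA), carry(b5,right), free(left), robot_in(rmA)}

== RESULT ==
["ball_in(b3,rmA)", "carry(b5,right)", "free(left)", "robot_in(rmA)"]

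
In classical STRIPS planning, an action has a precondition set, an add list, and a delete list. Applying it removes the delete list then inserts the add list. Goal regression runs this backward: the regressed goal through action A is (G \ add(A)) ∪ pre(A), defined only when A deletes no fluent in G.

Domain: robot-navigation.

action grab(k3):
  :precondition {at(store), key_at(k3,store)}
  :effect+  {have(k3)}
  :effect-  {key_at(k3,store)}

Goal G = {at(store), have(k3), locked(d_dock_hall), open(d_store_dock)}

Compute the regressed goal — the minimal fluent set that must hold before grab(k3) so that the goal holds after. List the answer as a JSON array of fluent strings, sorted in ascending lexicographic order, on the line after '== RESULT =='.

Regress:
  G ∩ del = {}  (empty — regression defined)
  G \ add = {at(store), have(k3), locked(d_dock_hall), open(d_store_dock)} \ {have(k3)} = {at(store), locked(d_dock_hall), open(d_store_dock)}
  ∪ pre   = {at(store), locked(d_dock_hall), open(d_store_dock)} ∪ {at(store), key_at(k3,store)}
          = {at(store), key_at(k3,store), locked(d_dock_hall), open(d_store_dock)}

== RESULT ==
["at(store)", "key_at(k3,store)", "locked(d_dock_hall)", "open(d_store_dock)"]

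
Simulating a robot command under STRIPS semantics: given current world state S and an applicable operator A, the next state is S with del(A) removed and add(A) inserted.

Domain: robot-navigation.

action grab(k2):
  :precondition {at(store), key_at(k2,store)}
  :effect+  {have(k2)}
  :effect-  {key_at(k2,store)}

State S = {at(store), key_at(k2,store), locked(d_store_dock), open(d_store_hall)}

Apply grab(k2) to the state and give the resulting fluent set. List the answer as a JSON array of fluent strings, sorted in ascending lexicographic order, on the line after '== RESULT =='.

Progress:
  pre ⊆ S: {at(store), key_at(k2,store)} ⊆ S  — applicable
  S \ del = {at(store), locked(d_store_dock), open(d_store_hall)}
  ∪ add   = {at(store), have(k2), locked(d_store_dock), open(d_store_hall)}

== RESULT ==
["at(store)", "have(k2)", "locked(d_store_dock)", "open(d_store_hall)"]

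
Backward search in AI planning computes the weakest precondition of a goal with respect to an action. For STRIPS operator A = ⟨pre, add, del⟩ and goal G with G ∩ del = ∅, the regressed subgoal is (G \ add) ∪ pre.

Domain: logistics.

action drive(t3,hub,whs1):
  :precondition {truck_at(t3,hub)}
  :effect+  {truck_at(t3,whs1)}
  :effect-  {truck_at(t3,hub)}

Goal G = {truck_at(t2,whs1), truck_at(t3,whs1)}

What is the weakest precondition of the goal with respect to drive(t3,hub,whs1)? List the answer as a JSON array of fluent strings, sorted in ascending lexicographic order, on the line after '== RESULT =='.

Compute (G \ add) ∪ pre:
  G ∩ del = {}  (empty — regression defined)
  G \ add = {truck_at(t2,whs1), truck_at(t3,whs1)} \ {truck_at(t3,whs1)} = {truck_at(t2,whs1)}
  ∪ pre   = {truck_at(t2,whs1)} ∪ {truck_at(t3,hub)}
          = {truck_at(t2,whs1), truck_at(t3,hub)}

== RESULT ==
["truck_at(t2,whs1)", "truck_at(t3,hub)"]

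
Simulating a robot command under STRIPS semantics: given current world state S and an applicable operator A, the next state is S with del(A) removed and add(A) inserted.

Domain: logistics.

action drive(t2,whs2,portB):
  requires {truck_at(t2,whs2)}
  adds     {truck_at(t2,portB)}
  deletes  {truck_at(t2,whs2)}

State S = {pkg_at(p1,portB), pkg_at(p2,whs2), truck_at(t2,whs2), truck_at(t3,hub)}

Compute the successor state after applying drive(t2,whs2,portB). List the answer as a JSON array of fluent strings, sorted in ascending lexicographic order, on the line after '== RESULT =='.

Compute (S \ del) ∪ add:
  pre ⊆ S: {truck_at(t2,whs2)} ⊆ S  — applicable
  S \ del = {pkg_at(p1,portB), pkg_at(p2,whs2), truck_at(t3,hub)}
  ∪ add   = {pkg_at(p1,portB), pkg_at(p2,whs2), truck_at(t2,portB), truck_at(t3,hub)}

== RESULT ==
["pkg_at(p1,portB)", "pkg_at(p2,whs2)", "truck_at(t2,portB)", "truck_at(t3,hub)"]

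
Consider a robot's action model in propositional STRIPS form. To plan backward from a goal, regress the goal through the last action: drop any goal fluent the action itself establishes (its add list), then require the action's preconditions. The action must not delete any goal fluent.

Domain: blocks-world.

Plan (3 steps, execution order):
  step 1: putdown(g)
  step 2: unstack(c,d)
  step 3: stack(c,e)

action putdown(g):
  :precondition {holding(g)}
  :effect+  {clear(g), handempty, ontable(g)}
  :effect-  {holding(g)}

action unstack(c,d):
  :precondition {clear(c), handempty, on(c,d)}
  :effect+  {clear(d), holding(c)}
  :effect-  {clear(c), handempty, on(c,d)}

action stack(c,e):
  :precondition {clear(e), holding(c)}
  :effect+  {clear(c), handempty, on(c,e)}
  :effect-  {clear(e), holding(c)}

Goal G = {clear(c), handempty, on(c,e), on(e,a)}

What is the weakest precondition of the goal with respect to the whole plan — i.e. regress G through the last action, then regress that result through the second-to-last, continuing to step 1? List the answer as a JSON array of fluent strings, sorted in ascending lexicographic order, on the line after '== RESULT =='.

Work backward from the goal:
  through step 3 (stack(c,e)): drop {clear(c), handempty, on(c,e)}, keep {on(e,a)}, require {clear(e), holding(c)}
    → {clear(e), holding(c), on(e,a)}
  through step 2 (unstack(c,d)): drop {holding(c)}, keep {clear(e), on(e,a)}, require {clear(c), handempty, on(c,d)}
    → {clear(c), clear(e), handempty, on(c,d), on(e,a)}
  through step 1 (putdown(g)): drop {handempty}, keep {clear(c), clear(e), on(c,d), on(e,a)}, require {holding(g)}
    → {clear(c), clear(e), holding(g), on(c,d), on(e,a)}

== RESULT ==
["clear(c)", "clear(e)", "holding(g)", "on(c,d)", "on(e,a)"]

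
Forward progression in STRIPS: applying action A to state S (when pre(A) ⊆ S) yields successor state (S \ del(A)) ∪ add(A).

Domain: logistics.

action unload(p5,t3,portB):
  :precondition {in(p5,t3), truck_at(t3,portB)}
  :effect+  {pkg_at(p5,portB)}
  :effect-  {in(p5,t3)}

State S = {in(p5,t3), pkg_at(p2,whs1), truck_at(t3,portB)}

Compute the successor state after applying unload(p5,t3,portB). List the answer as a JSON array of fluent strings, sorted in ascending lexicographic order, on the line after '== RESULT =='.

Compute (S \ del) ∪ add:
  pre ⊆ S: {in(p5,t3), truck_at(t3,portB)} ⊆ S  — applicable
  S \ del = {pkg_at(p2,whs1), truck_at(t3,portB)}
  ∪ add   = {pkg_at(p2,whs1), pkg_at(p5,portB), truck_at(t3,portB)}

== RESULT ==
["pkg_at(p2,whs1)", "pkg_at(p5,portB)", "truck_at(t3,portB)"]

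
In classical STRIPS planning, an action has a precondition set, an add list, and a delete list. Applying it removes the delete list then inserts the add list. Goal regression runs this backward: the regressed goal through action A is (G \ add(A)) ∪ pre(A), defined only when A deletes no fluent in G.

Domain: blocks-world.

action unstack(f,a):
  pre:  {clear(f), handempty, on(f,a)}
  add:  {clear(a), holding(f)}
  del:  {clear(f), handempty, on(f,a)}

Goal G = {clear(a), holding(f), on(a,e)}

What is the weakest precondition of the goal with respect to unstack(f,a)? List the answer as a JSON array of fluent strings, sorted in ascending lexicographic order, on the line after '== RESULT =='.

Regress:
  G ∩ del = {}  (empty — regression defined)
  G \ add = {clear(a), holding(f), on(a,e)} \ {clear(a), holding(f)} = {on(a,e)}
  ∪ pre   = {on(a,e)} ∪ {clear(f), handempty, on(f,a)}
          = {clear(f), handempty, on(a,e), on(f,a)}

== RESULT ==
["clear(f)", "handempty", "on(a,e)", "on(f,a)"]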